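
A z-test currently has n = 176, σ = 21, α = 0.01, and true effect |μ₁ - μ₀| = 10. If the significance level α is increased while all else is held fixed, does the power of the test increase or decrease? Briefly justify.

Power increases: a larger α lowers the critical value, so more of the H₁ sampling distribution falls in the rejection region.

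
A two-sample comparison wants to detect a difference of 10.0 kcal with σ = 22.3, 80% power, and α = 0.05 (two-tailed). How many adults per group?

n per group = 2(z_α/2 + z_β)²σ²/d² = 2×(1.96 + 0.84)²×22.3²/10.0² = 78.0 → n = 78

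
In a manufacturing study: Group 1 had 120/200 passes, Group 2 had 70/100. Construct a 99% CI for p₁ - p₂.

p̂₁ = 0.6, p̂₂ = 0.7. Difference = -0.1. CI = (-0.248, 0.048)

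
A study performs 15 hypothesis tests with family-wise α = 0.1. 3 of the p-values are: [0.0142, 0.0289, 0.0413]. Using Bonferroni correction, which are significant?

Bonferroni α = 0.1/15 = 0.00667. None of the given p-values are significant.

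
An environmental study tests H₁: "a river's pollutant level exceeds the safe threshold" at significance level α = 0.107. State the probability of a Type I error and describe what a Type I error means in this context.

P(Type I error) = α = 0.107. A Type I error is rejecting H₀ when H₀ is actually true (false positive) — here, concluding that a river's pollutant level exceeds the safe threshold when in fact this is not the case. Consequence: shutting down a compliant factory unnecessarily.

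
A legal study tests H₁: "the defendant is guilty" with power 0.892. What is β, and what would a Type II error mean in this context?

β = 1 - power = 1 - 0.892 = 0.108. A Type II error is failing to reject H₀ when H₀ is false (false negative) — here, failing to conclude that the defendant is guilty when in fact it is true. Consequence: acquitting a guilty person.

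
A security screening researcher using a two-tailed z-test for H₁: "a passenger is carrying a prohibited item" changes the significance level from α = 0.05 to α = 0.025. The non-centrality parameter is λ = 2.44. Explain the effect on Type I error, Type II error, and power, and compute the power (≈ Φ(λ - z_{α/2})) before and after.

Decreasing α from 0.05 to 0.025:
• Type I error rate decreases (α is the Type I rate by definition).
• Critical value moves from z_{α/2} = 1.96 to 2.241, so power = Φ(λ - z_{α/2}) goes from Φ(2.44 - 1.96) = 0.684 to Φ(2.44 - 2.241) = 0.579.
• Type II error rate β = 1 - power therefore increases (0.316 → 0.421).
Appropriate when false positives are costly — here, detaining an innocent passenger — delay and inconvenience.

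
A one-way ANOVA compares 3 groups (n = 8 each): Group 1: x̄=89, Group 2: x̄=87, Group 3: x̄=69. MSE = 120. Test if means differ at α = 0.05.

Grand mean = 81.67. SS_between = 1941.33, MS_between = 970.67. F = 8.089, F_crit ≈ 3.467. Reject H₀.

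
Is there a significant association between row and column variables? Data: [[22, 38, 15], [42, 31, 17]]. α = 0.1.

χ² = 5.769. df = 2, critical = 4.605. Reject H₀. Variables are dependent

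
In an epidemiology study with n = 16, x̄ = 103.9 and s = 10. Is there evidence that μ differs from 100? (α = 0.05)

t = (x̄ - μ₀)/(s/√n) = (103.9 - 100)/(10/√16) = 1.56. df = 15, critical t = ±2.131. Fail to reject H₀.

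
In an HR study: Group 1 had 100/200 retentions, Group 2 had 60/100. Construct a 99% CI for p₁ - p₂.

p̂₁ = 0.5, p̂₂ = 0.6. Difference = -0.1. CI = (-0.256, 0.056)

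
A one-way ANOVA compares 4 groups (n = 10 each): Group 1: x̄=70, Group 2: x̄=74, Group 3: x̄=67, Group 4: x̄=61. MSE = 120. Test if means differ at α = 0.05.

Grand mean = 68.0. SS_between = 900.0, MS_between = 300.0. F = 2.5, F_crit ≈ 2.866. Fail to reject H₀.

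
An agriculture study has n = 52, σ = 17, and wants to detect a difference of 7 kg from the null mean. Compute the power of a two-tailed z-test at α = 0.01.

SE = σ/√n = 17/√52 = 2.357. Non-centrality λ = d/SE = 7/2.357 = 2.969. Power ≈ Φ(λ - z_{α/2}) = Φ(2.969 - 2.576) = Φ(0.393) = 0.653.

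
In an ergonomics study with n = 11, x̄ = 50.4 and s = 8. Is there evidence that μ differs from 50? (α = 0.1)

t = (x̄ - μ₀)/(s/√n) = (50.4 - 50)/(8/√11) = 0.166. df = 10, critical t = ±1.812. Fail to reject H₀.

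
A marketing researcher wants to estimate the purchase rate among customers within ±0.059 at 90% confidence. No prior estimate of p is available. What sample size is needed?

Conservative approach: use p = 0.5 (maximizes p(1-p) = 0.25). n = z²(0.25)/E² = 1.645²×0.25/0.059² = 194.3 → n = 195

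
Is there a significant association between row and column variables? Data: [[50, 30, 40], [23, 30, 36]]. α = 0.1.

χ² = 5.725. df = 2, critical = 4.605. Reject H₀. Variables are dependent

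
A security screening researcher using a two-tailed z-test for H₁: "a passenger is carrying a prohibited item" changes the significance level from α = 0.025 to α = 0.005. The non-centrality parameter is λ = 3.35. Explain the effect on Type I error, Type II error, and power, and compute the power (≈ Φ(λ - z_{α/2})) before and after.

Decreasing α from 0.025 to 0.005:
• Type I error rate decreases (α is the Type I rate by definition).
• Critical value moves from z_{α/2} = 2.241 to 2.807, so power = Φ(λ - z_{α/2}) goes from Φ(3.35 - 2.241) = 0.866 to Φ(3.35 - 2.807) = 0.706.
• Type II error rate β = 1 - power therefore increases (0.134 → 0.294).
Appropriate when false positives are costly — here, detaining an innocent passenger — delay and inconvenience.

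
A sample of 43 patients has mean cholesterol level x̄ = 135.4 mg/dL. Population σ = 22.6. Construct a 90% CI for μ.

CI = x̄ ± z*(σ/√n) = 135.4 ± 1.645(22.6/√43) = 135.4 ± 5.67 = (129.73, 141.07)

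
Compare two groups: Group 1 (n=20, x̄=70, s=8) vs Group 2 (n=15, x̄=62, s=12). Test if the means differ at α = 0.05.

Pooled sp = 9.9. t = 2.367, df = 33. Critical t = ±2.035. Reject H₀.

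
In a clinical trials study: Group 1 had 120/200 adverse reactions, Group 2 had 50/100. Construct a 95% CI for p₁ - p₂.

p̂₁ = 0.6, p̂₂ = 0.5. Difference = 0.1. CI = (-0.019, 0.219)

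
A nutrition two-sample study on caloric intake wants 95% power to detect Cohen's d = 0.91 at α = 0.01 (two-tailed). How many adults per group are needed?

z_{α/2} = 2.576, z_β = Φ⁻¹(0.95) = 1.645. For large effect (d = 0.91): n per group = 2(z_{α/2} + z_β)²/d² = 2(2.576 + 1.645)²/0.91² = 43.03 → 44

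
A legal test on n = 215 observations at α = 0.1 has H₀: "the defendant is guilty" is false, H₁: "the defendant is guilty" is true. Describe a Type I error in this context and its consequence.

Type I error: rejecting H₀ when it is true — concluding that the defendant is guilty when in fact it is not. Consequence: convicting an innocent person.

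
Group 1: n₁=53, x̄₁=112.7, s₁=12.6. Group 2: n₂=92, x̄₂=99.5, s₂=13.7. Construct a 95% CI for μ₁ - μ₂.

Difference = 13.2. SE = √(12.6²/53 + 13.7²/92) = 2.244. CI = (8.8, 17.6)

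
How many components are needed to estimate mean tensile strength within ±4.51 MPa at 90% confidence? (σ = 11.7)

n = (z*σ/E)² = (1.645×11.7/4.51)² = 18.2 → n = 19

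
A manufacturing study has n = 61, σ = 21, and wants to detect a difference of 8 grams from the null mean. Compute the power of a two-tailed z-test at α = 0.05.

SE = σ/√n = 21/√61 = 2.689. Non-centrality λ = d/SE = 8/2.689 = 2.975. Power ≈ Φ(λ - z_{α/2}) = Φ(2.975 - 1.96) = Φ(1.015) = 0.845.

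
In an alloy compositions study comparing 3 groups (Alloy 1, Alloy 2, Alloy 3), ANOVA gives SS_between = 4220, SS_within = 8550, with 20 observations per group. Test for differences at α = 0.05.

df_between = 2, df_within = 57. F = MS_between/MS_within = 2110.0/150.0 = 14.067. F_crit ≈ 3.159. Reject H₀. At least one mean differs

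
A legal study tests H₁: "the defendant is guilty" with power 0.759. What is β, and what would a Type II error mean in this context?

β = 1 - power = 1 - 0.759 = 0.241. A Type II error is failing to reject H₀ when H₀ is false (false negative) — here, failing to conclude that the defendant is guilty when in fact it is true. Consequence: acquitting a guilty person.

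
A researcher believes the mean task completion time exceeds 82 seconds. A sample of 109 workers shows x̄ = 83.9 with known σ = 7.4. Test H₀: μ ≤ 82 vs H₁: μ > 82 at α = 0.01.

z = 2.681. Critical value: 2.33. Reject H₀.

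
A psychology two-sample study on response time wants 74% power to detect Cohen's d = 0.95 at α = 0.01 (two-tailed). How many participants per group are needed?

z_{α/2} = 2.576, z_β = Φ⁻¹(0.74) = 0.643. For large effect (d = 0.95): n per group = 2(z_{α/2} + z_β)²/d² = 2(2.576 + 0.643)²/0.95² = 23.0 → 23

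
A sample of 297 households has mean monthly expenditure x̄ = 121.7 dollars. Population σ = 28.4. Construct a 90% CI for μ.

CI = x̄ ± z*(σ/√n) = 121.7 ± 1.645(28.4/√297) = 121.7 ± 2.71 = (118.99, 124.41)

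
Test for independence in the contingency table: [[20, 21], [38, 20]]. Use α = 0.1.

χ² = 2.773. df = 1, critical = 2.706. Reject H₀. Variables are dependent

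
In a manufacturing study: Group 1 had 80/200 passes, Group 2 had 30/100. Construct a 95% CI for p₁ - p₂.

p̂₁ = 0.4, p̂₂ = 0.3. Difference = 0.1. CI = (-0.013, 0.213)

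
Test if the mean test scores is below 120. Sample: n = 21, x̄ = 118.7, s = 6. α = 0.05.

t = (118.7 - 120)/(6/√21) = -0.993, df = 20. Critical t = -1.725. Fail to reject H₀.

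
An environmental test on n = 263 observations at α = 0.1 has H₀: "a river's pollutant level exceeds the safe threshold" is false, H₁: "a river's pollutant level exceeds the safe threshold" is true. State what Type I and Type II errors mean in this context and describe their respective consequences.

Type I (false positive): concluding that a river's pollutant level exceeds the safe threshold when it is not — shutting down a compliant factory unnecessarily. Type II (false negative): failing to conclude that a river's pollutant level exceeds the safe threshold when it is — allowing unsafe pollution to continue. Which is costlier depends on domain priorities and is a judgement call rather than a statistical fact.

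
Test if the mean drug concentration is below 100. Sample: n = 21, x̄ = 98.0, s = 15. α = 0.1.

t = (98.0 - 100)/(15/√21) = -0.611, df = 20. Critical t = -1.325. Fail to reject H₀.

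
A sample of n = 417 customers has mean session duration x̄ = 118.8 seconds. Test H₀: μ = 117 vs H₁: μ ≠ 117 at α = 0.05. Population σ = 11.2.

z = (x̄ - μ₀)/(σ/√n) = (118.8 - 117)/(11.2/√417) = 3.282. Critical value: ±1.96. Since |3.282| > 1.96, Reject H₀.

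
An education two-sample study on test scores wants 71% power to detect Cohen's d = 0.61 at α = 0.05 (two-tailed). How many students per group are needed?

z_{α/2} = 1.96, z_β = Φ⁻¹(0.71) = 0.553. For medium effect (d = 0.61): n per group = 2(z_{α/2} + z_β)²/d² = 2(1.96 + 0.553)²/0.61² = 33.9 → 34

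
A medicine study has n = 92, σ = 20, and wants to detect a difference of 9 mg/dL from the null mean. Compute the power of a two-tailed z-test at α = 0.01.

SE = σ/√n = 20/√92 = 2.085. Non-centrality λ = d/SE = 9/2.085 = 4.316. Power ≈ Φ(λ - z_{α/2}) = Φ(4.316 - 2.576) = Φ(1.74) = 0.959.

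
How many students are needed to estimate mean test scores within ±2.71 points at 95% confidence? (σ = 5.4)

n = (z*σ/E)² = (1.96×5.4/2.71)² = 15.3 → n = 16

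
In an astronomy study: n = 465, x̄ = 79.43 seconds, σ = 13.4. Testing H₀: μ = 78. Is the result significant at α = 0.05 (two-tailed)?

z = (79.43 - 78)/(13.4/√465) = 2.301. Since |z| > 1.96, significant at α = 0.05.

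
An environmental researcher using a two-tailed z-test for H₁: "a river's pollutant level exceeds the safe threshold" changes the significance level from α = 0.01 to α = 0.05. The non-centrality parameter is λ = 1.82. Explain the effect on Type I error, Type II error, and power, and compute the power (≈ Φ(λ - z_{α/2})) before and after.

Increasing α from 0.01 to 0.05:
• Type I error rate increases (α is the Type I rate by definition).
• Critical value moves from z_{α/2} = 2.576 to 1.96, so power = Φ(λ - z_{α/2}) goes from Φ(1.82 - 2.576) = 0.225 to Φ(1.82 - 1.96) = 0.444.
• Type II error rate β = 1 - power therefore decreases (0.775 → 0.556).
Appropriate when false negatives are costly — here, allowing unsafe pollution to continue.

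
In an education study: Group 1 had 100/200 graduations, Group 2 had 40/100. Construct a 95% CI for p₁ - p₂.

p̂₁ = 0.5, p̂₂ = 0.4. Difference = 0.1. CI = (-0.018, 0.218)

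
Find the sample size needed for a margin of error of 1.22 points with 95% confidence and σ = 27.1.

n = (z*σ/E)² = (1.96×27.1/1.22)² = 1895.5 → n = 1896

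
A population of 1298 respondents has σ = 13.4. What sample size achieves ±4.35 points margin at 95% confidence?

Without FPC: n₀ = (1.96×13.4/4.35)² = 36.454. With FPC: n = n₀N/(n₀+N-1) = 35.5 → n = 36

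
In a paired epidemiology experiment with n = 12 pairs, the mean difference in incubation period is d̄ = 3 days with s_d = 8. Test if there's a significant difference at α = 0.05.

t = d̄/(s_d/√n) = 3/(8/√12) = 1.299. df = 11, critical t = ±2.201. Fail to reject H₀.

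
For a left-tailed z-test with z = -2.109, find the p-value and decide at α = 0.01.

p = P(Z < -2.109) = Φ(-2.109) ≈ 0.0175. Since p ≥ 0.01, fail to reject H₀ (not significant) at α = 0.01.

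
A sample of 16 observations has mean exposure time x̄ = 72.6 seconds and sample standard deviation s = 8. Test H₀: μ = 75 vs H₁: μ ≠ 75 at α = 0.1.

t = (x̄ - μ₀)/(s/√n) = (72.6 - 75)/(8/√16) = -1.2. df = 15, critical t = ±1.753. Fail to reject H₀.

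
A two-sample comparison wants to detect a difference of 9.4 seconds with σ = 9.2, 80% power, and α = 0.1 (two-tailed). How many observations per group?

n per group = 2(z_α/2 + z_β)²σ²/d² = 2×(1.645 + 0.84)²×9.2²/9.4² = 11.8 → n = 12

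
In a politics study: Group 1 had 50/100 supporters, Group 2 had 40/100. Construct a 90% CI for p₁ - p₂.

p̂₁ = 0.5, p̂₂ = 0.4. Difference = 0.1. CI = (-0.015, 0.215)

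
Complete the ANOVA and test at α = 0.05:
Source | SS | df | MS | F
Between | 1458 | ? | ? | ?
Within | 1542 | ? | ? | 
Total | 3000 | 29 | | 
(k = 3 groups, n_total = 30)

df_between = 2, df_within = 27. MS_between = 729.0, MS_within = 57.11. F = 12.765, F_crit ≈ 3.354. Reject H₀.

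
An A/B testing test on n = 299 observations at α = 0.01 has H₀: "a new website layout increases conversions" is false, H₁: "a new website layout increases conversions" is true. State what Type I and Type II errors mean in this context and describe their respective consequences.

Type I (false positive): concluding that a new website layout increases conversions when it is not — rolling out a layout that doesn't actually help — wasted engineering effort. Type II (false negative): failing to conclude that a new website layout increases conversions when it is — discarding a layout that would have improved conversions — lost revenue. Which is costlier depends on domain priorities and is a judgement call rather than a statistical fact.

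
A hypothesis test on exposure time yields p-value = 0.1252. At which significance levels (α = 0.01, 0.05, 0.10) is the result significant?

p = 0.1252. Not significant at any of the given levels.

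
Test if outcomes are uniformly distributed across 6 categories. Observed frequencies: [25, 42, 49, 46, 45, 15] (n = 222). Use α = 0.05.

Expected = 37 each. χ² = Σ(O-E)²/E = 25.459. df = 5, critical value = 11.07. Reject H₀.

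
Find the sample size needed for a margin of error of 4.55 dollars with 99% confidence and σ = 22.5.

n = (z*σ/E)² = (2.576×22.5/4.55)² = 162.3 → n = 163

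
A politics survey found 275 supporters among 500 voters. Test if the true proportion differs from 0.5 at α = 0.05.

p̂ = 0.55, p₀ = 0.5. z = (p̂ - p₀)/√(p₀(1-p₀)/n) = 2.236. Critical: ±1.96. Reject H₀.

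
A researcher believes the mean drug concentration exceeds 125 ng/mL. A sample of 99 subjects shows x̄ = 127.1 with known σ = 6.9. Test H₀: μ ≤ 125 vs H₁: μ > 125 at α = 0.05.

z = 3.028. Critical value: 1.645. Reject H₀.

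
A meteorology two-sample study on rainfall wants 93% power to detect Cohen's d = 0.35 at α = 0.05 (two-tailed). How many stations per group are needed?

z_{α/2} = 1.96, z_β = Φ⁻¹(0.93) = 1.476. For small effect (d = 0.35): n per group = 2(z_{α/2} + z_β)²/d² = 2(1.96 + 1.476)²/0.35² = 192.8 → 193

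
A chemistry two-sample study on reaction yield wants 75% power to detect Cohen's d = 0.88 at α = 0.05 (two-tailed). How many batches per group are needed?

z_{α/2} = 1.96, z_β = Φ⁻¹(0.75) = 0.674. For large effect (d = 0.88): n per group = 2(z_{α/2} + z_β)²/d² = 2(1.96 + 0.674)²/0.88² = 17.9 → 18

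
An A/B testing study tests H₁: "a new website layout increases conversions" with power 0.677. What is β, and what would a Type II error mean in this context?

β = 1 - power = 1 - 0.677 = 0.323. A Type II error is failing to reject H₀ when H₀ is false (false negative) — here, failing to conclude that a new website layout increases conversions when in fact it is true. Consequence: discarding a layout that would have improved conversions — lost revenue.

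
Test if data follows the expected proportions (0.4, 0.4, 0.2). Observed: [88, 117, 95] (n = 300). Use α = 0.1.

Expected: [120.0, 120.0, 60.0]. χ² = 29.025. df = 2, critical = 4.605. Reject H₀.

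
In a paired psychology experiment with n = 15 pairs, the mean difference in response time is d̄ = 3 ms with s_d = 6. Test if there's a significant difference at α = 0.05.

t = d̄/(s_d/√n) = 3/(6/√15) = 1.936. df = 14, critical t = ±2.145. Fail to reject H₀.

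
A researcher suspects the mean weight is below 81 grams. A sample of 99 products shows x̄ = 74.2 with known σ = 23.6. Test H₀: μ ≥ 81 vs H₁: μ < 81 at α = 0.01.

z = -2.867. Critical value: -2.33. Reject H₀.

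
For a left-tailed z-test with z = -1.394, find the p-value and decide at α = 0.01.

p = P(Z < -1.394) = Φ(-1.394) ≈ 0.0817. Since p ≥ 0.01, fail to reject H₀ (not significant) at α = 0.01.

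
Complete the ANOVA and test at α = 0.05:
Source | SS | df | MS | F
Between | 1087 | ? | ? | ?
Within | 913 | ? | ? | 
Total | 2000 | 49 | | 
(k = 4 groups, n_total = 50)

df_between = 3, df_within = 46. MS_between = 362.33, MS_within = 19.85. F = 18.256, F_crit ≈ 2.807. Reject H₀.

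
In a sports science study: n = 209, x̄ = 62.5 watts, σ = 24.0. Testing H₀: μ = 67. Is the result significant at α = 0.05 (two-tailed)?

z = (62.5 - 67)/(24.0/√209) = -2.711. Since |z| > 1.96, significant at α = 0.05.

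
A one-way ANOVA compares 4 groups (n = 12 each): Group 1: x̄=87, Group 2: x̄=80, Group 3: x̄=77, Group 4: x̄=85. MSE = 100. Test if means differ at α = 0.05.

Grand mean = 82.25. SS_between = 753.0, MS_between = 251.0. F = 2.51, F_crit ≈ 2.816. Fail to reject H₀.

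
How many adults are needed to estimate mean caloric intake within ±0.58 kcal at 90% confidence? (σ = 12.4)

n = (z*σ/E)² = (1.645×12.4/0.58)² = 1236.9 → n = 1237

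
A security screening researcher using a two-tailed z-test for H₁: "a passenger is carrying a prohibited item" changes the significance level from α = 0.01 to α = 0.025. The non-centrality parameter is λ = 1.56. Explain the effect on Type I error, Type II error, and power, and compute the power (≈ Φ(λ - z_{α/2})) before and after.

Increasing α from 0.01 to 0.025:
• Type I error rate increases (α is the Type I rate by definition).
• Critical value moves from z_{α/2} = 2.576 to 2.241, so power = Φ(λ - z_{α/2}) goes from Φ(1.56 - 2.576) = 0.155 to Φ(1.56 - 2.241) = 0.248.
• Type II error rate β = 1 - power therefore decreases (0.845 → 0.752).
Appropriate when false negatives are costly — here, letting a prohibited item through — security breach.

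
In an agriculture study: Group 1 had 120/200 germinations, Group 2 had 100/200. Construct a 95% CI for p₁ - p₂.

p̂₁ = 0.6, p̂₂ = 0.5. Difference = 0.1. CI = (0.003, 0.197)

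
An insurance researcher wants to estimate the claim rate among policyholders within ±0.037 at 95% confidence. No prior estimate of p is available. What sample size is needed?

Conservative approach: use p = 0.5 (maximizes p(1-p) = 0.25). n = z²(0.25)/E² = 1.96²×0.25/0.037² = 701.5 → n = 702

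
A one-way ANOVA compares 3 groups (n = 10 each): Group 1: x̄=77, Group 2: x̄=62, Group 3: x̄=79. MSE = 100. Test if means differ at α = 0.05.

Grand mean = 72.67. SS_between = 1726.67, MS_between = 863.33. F = 8.633, F_crit ≈ 3.354. Reject H₀.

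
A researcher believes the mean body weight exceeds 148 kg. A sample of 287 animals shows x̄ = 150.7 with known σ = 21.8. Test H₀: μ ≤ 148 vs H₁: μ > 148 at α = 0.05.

z = 2.098. Critical value: 1.645. Reject H₀.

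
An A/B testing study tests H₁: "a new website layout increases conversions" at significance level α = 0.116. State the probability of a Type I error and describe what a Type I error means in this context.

P(Type I error) = α = 0.116. A Type I error is rejecting H₀ when H₀ is actually true (false positive) — here, concluding that a new website layout increases conversions when in fact this is not the case. Consequence: rolling out a layout that doesn't actually help — wasted engineering effort.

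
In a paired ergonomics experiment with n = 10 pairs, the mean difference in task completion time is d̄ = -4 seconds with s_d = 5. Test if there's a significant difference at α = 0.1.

t = d̄/(s_d/√n) = -4/(5/√10) = -2.53. df = 9, critical t = ±1.833. Reject H₀.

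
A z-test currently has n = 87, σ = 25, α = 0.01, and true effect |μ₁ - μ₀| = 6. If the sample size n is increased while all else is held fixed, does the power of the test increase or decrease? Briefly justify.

Power increases: a larger n shrinks the standard error σ/√n, moving the sampling distribution under H₁ further from the critical value.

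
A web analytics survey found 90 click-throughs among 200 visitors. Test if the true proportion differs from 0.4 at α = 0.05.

p̂ = 0.45, p₀ = 0.4. z = (p̂ - p₀)/√(p₀(1-p₀)/n) = 1.443. Critical: ±1.96. Fail to reject H₀.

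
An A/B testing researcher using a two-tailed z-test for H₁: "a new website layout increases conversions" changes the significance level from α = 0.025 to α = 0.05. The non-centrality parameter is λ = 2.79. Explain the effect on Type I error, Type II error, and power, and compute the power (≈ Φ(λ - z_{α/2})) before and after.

Increasing α from 0.025 to 0.05:
• Type I error rate increases (α is the Type I rate by definition).
• Critical value moves from z_{α/2} = 2.241 to 1.96, so power = Φ(λ - z_{α/2}) goes from Φ(2.79 - 2.241) = 0.708 to Φ(2.79 - 1.96) = 0.797.
• Type II error rate β = 1 - power therefore decreases (0.292 → 0.203).
Appropriate when false negatives are costly — here, discarding a layout that would have improved conversions — lost revenue.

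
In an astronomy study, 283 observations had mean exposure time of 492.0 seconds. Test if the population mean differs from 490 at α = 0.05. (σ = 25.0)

z = (x̄ - μ₀)/(σ/√n) = (492.0 - 490)/(25.0/√283) = 1.346. Critical value: ±1.96. Since |1.346| ≤ 1.96, Fail to reject H₀.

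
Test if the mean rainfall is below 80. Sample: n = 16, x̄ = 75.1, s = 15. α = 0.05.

t = (75.1 - 80)/(15/√16) = -1.307, df = 15. Critical t = -1.753. Fail to reject H₀.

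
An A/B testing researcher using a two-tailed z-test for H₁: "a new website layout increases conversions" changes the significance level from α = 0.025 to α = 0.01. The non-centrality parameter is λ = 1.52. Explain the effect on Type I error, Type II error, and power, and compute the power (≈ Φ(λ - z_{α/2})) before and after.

Decreasing α from 0.025 to 0.01:
• Type I error rate decreases (α is the Type I rate by definition).
• Critical value moves from z_{α/2} = 2.241 to 2.576, so power = Φ(λ - z_{α/2}) goes from Φ(1.52 - 2.241) = 0.235 to Φ(1.52 - 2.576) = 0.145.
• Type II error rate β = 1 - power therefore increases (0.765 → 0.855).
Appropriate when false positives are costly — here, rolling out a layout that doesn't actually help — wasted engineering effort.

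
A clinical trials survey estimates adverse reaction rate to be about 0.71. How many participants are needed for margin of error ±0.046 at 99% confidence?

n = z²p(1-p)/E² = 2.576²×0.71×0.29/0.046² = 645.7 → n = 646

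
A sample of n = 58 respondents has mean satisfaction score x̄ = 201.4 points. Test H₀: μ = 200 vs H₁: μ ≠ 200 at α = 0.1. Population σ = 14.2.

z = (x̄ - μ₀)/(σ/√n) = (201.4 - 200)/(14.2/√58) = 0.751. Critical value: ±1.645. Since |0.751| ≤ 1.645, Fail to reject H₀.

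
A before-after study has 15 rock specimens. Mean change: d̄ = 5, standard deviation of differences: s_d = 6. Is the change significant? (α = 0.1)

t = d̄/(s_d/√n) = 5/(6/√15) = 3.227. df = 14, critical t = ±1.761. Reject H₀.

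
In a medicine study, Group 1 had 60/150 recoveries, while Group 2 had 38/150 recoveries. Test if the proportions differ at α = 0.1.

p̂₁ = 0.4, p̂₂ = 0.253, pooled p̂ = 0.327. z = 2.708. Critical: ±1.645. Reject H₀.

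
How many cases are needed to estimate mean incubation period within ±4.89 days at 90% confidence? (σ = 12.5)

n = (z*σ/E)² = (1.645×12.5/4.89)² = 17.7 → n = 18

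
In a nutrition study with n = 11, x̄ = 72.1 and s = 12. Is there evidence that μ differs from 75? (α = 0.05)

t = (x̄ - μ₀)/(s/√n) = (72.1 - 75)/(12/√11) = -0.802. df = 10, critical t = ±2.228. Fail to reject H₀.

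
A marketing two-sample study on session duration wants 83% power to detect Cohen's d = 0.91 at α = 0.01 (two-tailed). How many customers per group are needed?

z_{α/2} = 2.576, z_β = Φ⁻¹(0.83) = 0.954. For large effect (d = 0.91): n per group = 2(z_{α/2} + z_β)²/d² = 2(2.576 + 0.954)²/0.91² = 30.1 → 31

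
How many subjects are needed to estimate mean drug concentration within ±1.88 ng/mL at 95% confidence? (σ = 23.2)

n = (z*σ/E)² = (1.96×23.2/1.88)² = 585.02 → n = 586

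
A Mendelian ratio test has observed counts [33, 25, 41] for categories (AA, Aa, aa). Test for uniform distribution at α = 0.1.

Expected = 33 each. χ² = Σ(O-E)²/E = 3.879. df = 2, critical value = 4.605. Fail to reject H₀.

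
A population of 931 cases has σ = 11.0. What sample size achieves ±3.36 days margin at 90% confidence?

Without FPC: n₀ = (1.645×11.0/3.36)² = 29.003. With FPC: n = n₀N/(n₀+N-1) = 28.2 → n = 29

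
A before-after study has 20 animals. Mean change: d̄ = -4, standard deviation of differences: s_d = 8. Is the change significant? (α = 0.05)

t = d̄/(s_d/√n) = -4/(8/√20) = -2.236. df = 19, critical t = ±2.093. Reject H₀.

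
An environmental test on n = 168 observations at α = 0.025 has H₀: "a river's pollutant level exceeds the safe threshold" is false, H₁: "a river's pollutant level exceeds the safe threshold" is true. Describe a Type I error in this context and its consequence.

Type I error: rejecting H₀ when it is true — concluding that a river's pollutant level exceeds the safe threshold when in fact it is not. Consequence: shutting down a compliant factory unnecessarily.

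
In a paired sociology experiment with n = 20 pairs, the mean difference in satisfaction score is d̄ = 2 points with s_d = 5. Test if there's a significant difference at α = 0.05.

t = d̄/(s_d/√n) = 2/(5/√20) = 1.789. df = 19, critical t = ±2.093. Fail to reject H₀.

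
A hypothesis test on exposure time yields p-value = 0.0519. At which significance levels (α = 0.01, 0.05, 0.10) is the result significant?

p = 0.0519. Significant at: α = 0.1.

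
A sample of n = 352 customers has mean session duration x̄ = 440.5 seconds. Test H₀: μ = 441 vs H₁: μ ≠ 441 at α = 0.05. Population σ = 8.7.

z = (x̄ - μ₀)/(σ/√n) = (440.5 - 441)/(8.7/√352) = -1.078. Critical value: ±1.96. Since |-1.078| ≤ 1.96, Fail to reject H₀.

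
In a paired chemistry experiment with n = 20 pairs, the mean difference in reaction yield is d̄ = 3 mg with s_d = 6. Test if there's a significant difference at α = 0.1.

t = d̄/(s_d/√n) = 3/(6/√20) = 2.236. df = 19, critical t = ±1.729. Reject H₀.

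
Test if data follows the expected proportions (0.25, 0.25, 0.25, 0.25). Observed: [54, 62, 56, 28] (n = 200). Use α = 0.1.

Expected: [50.0, 50.0, 50.0, 50.0]. χ² = 13.6. df = 3, critical = 6.251. Reject H₀.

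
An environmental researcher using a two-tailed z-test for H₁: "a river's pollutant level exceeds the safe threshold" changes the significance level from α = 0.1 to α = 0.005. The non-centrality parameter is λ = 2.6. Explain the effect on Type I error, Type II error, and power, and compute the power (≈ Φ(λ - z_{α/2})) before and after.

Decreasing α from 0.1 to 0.005:
• Type I error rate decreases (α is the Type I rate by definition).
• Critical value moves from z_{α/2} = 1.645 to 2.807, so power = Φ(λ - z_{α/2}) goes from Φ(2.6 - 1.645) = 0.83 to Φ(2.6 - 2.807) = 0.418.
• Type II error rate β = 1 - power therefore increases (0.17 → 0.582).
Appropriate when false positives are costly — here, shutting down a compliant factory unnecessarily.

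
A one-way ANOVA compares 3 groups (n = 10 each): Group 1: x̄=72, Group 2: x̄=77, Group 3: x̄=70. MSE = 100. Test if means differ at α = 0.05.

Grand mean = 73.0. SS_between = 260.0, MS_between = 130.0. F = 1.3, F_crit ≈ 3.354. Fail to reject H₀.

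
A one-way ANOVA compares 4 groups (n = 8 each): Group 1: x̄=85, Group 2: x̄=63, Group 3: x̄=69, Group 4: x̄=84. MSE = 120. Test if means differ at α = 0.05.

Grand mean = 75.25. SS_between = 2886.0, MS_between = 962.0. F = 8.017, F_crit ≈ 2.947. Reject H₀.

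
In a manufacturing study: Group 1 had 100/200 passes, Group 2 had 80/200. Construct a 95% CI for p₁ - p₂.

p̂₁ = 0.5, p̂₂ = 0.4. Difference = 0.1. CI = (0.003, 0.197)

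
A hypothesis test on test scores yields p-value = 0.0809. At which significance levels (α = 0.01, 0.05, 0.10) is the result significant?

p = 0.0809. Significant at: α = 0.1.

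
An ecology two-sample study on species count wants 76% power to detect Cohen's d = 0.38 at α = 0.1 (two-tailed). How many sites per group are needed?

z_{α/2} = 1.645, z_β = Φ⁻¹(0.76) = 0.706. For small effect (d = 0.38): n per group = 2(z_{α/2} + z_β)²/d² = 2(1.645 + 0.706)²/0.38² = 76.6 → 77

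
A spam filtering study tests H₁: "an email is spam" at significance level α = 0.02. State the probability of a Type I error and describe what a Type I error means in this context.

P(Type I error) = α = 0.02. A Type I error is rejecting H₀ when H₀ is actually true (false positive) — here, concluding that an email is spam when in fact this is not the case. Consequence: a legitimate email is sent to the spam folder and the user misses it.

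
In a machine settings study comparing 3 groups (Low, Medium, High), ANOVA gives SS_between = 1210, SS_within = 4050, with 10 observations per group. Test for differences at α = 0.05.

df_between = 2, df_within = 27. F = MS_between/MS_within = 605.0/150.0 = 4.033. F_crit ≈ 3.354. Reject H₀. At least one mean differs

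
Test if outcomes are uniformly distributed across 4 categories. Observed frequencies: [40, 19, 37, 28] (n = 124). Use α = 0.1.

Expected = 31 each. χ² = Σ(O-E)²/E = 8.71. df = 3, critical value = 6.251. Reject H₀.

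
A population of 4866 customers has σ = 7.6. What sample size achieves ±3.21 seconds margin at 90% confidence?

Without FPC: n₀ = (1.645×7.6/3.21)² = 15.169. With FPC: n = n₀N/(n₀+N-1) = 15.1 → n = 16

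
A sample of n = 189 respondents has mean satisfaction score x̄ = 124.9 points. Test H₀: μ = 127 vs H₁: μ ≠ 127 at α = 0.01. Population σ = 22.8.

z = (x̄ - μ₀)/(σ/√n) = (124.9 - 127)/(22.8/√189) = -1.266. Critical value: ±2.576. Since |-1.266| ≤ 2.576, Fail to reject H₀.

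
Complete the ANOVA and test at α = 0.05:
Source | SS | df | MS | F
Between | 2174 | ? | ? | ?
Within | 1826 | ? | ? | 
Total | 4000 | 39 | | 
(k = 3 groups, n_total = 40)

df_between = 2, df_within = 37. MS_between = 1087.0, MS_within = 49.35. F = 22.026, F_crit ≈ 3.252. Reject H₀.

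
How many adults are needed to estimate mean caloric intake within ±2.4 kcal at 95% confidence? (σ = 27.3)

n = (z*σ/E)² = (1.96×27.3/2.4)² = 497.1 → n = 498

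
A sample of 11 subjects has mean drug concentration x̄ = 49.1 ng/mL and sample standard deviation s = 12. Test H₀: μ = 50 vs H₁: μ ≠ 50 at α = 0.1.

t = (x̄ - μ₀)/(s/√n) = (49.1 - 50)/(12/√11) = -0.249. df = 10, critical t = ±1.812. Fail to reject H₀.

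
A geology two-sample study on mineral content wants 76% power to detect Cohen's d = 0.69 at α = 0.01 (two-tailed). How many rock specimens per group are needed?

z_{α/2} = 2.576, z_β = Φ⁻¹(0.76) = 0.706. For medium effect (d = 0.69): n per group = 2(z_{α/2} + z_β)²/d² = 2(2.576 + 0.706)²/0.69² = 45.2 → 46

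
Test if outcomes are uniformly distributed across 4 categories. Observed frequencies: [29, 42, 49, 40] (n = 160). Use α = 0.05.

Expected = 40 each. χ² = Σ(O-E)²/E = 5.15. df = 3, critical value = 7.815. Fail to reject H₀.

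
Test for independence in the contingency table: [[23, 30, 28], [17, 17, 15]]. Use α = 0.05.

χ² = 0.584. df = 2, critical = 5.991. Fail to reject H₀. No evidence of dependence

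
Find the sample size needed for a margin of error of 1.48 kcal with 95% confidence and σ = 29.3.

n = (z*σ/E)² = (1.96×29.3/1.48)² = 1505.6 → n = 1506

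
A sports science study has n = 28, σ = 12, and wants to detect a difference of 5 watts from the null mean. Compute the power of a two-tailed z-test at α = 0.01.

SE = σ/√n = 12/√28 = 2.268. Non-centrality λ = d/SE = 5/2.268 = 2.205. Power ≈ Φ(λ - z_{α/2}) = Φ(2.205 - 2.576) = Φ(-0.371) = 0.355.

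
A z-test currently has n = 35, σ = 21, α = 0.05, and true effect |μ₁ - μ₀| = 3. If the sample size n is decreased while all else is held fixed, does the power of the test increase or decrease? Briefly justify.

Power decreases: a smaller n inflates the standard error σ/√n, pulling the sampling distribution under H₁ back toward the critical value.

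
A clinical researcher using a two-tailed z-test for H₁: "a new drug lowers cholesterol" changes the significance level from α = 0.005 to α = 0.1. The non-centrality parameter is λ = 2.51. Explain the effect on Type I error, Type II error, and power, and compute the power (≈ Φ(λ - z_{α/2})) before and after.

Increasing α from 0.005 to 0.1:
• Type I error rate increases (α is the Type I rate by definition).
• Critical value moves from z_{α/2} = 2.807 to 1.645, so power = Φ(λ - z_{α/2}) goes from Φ(2.51 - 2.807) = 0.383 to Φ(2.51 - 1.645) = 0.806.
• Type II error rate β = 1 - power therefore decreases (0.617 → 0.194).
Appropriate when false negatives are costly — here, shelving an effective drug — patients miss out on a treatment that would have helped.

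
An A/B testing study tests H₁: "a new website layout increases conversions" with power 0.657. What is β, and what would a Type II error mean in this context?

β = 1 - power = 1 - 0.657 = 0.343. A Type II error is failing to reject H₀ when H₀ is false (false negative) — here, failing to conclude that a new website layout increases conversions when in fact it is true. Consequence: discarding a layout that would have improved conversions — lost revenue.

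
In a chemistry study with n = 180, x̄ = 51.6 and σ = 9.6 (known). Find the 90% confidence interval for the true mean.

CI = x̄ ± z*(σ/√n) = 51.6 ± 1.645(9.6/√180) = 51.6 ± 1.18 = (50.42, 52.78)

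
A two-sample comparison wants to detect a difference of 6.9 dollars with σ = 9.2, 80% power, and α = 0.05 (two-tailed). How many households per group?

n per group = 2(z_α/2 + z_β)²σ²/d² = 2×(1.96 + 0.84)²×9.2²/6.9² = 27.9 → n = 28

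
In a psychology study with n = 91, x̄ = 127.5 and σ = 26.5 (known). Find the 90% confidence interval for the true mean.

CI = x̄ ± z*(σ/√n) = 127.5 ± 1.645(26.5/√91) = 127.5 ± 4.57 = (122.93, 132.07)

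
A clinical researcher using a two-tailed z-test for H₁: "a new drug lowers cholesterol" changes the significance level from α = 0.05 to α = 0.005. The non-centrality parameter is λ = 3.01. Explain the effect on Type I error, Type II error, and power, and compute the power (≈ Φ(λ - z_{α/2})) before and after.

Decreasing α from 0.05 to 0.005:
• Type I error rate decreases (α is the Type I rate by definition).
• Critical value moves from z_{α/2} = 1.96 to 2.807, so power = Φ(λ - z_{α/2}) goes from Φ(3.01 - 1.96) = 0.853 to Φ(3.01 - 2.807) = 0.58.
• Type II error rate β = 1 - power therefore increases (0.147 → 0.42).
Appropriate when false positives are costly — here, approving an ineffective drug — patients take a useless medication and may skip effective alternatives.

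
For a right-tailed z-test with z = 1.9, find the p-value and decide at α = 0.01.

p = P(Z > 1.9) = 1 - Φ(1.9) ≈ 0.0287. Since p ≥ 0.01, fail to reject H₀ (not significant) at α = 0.01.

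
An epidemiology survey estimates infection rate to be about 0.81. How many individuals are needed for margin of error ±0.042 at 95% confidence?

n = z²p(1-p)/E² = 1.96²×0.81×0.19/0.042² = 335.2 → n = 336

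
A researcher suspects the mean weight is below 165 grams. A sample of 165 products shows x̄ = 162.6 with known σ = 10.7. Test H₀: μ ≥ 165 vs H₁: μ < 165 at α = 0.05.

z = -2.881. Critical value: -1.645. Reject H₀.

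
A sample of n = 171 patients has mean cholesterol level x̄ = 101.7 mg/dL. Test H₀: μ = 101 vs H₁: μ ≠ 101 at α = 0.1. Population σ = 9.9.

z = (x̄ - μ₀)/(σ/√n) = (101.7 - 101)/(9.9/√171) = 0.925. Critical value: ±1.645. Since |0.925| ≤ 1.645, Fail to reject H₀.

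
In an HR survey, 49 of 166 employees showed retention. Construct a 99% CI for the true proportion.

p̂ = 0.295. CI = p̂ ± z*√(p̂(1-p̂)/n) = (0.204, 0.386)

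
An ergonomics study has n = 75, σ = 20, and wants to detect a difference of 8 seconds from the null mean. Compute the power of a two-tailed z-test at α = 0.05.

SE = σ/√n = 20/√75 = 2.309. Non-centrality λ = d/SE = 8/2.309 = 3.464. Power ≈ Φ(λ - z_{α/2}) = Φ(3.464 - 1.96) = Φ(1.504) = 0.934.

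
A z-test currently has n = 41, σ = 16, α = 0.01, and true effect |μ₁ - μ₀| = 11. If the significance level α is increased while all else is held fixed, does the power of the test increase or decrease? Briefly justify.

Power increases: a larger α lowers the critical value, so more of the H₁ sampling distribution falls in the rejection region.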